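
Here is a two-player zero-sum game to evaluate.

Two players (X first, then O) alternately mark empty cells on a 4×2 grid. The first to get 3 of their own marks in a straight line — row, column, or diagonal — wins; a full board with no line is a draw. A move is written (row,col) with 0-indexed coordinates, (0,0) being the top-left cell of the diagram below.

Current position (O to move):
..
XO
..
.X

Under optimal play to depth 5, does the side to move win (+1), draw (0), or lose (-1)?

p1 O@[../XO/../.X]: (0,0)[O./XO/../.X]+0* (0,1)[.O/XO/../.X]+0 (2,0)[../XO/O./.X]+0 (2,1)[../XO/.O/.X]+0 (3,0)[../XO/../OX]+0
p2 X@[O./XO/../.X]: (0,1)[OX/XO/../.X]+0* (2,0)[O./XO/X./.X]+0 (2,1)[O./XO/.X/.X]+0 (3,0)[O./XO/../XX]+0
p3 O@[OX/XO/../.X]: (2,0)[OX/XO/O./.X]+0* (2,1)[OX/XO/.O/.X]+0 (3,0)[OX/XO/../OX]+0
p4 X@[OX/XO/O./.X]: (2,1)[OX/XO/OX/.X]+0* (3,0)[OX/XO/O./XX]+0
p5 O@[OX/XO/OX/.X]: (3,0)[OX/XO/OX/OX]+0*
p6 X@[OX/XO/OX/OX] terminal +0; root [../XO/../.X] d5

value(../XO/../.X, O) = 0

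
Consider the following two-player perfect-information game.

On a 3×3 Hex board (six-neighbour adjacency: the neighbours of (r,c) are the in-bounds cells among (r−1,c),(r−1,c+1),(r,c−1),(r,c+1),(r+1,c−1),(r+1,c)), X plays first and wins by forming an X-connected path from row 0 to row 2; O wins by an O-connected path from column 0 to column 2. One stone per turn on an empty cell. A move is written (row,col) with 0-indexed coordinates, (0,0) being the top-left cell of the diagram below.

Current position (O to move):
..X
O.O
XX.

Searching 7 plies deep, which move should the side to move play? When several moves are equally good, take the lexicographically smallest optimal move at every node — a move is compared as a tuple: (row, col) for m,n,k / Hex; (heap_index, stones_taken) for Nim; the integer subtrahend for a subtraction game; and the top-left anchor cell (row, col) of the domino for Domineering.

O's best at [..X/O.O/XX.]: (1,1)

p1 O@[..X/O.O/XX.]: (0,0)[O.X/O.O/XX.]-1 (0,1)[.OX/O.O/XX.]-1 (1,1)[..X/OOO/XX.]+1* (2,2)[..X/O.O/XXO]-1
p2 X@[..X/OOO/XX.] terminal -1; root [..X/O.O/XX.] d7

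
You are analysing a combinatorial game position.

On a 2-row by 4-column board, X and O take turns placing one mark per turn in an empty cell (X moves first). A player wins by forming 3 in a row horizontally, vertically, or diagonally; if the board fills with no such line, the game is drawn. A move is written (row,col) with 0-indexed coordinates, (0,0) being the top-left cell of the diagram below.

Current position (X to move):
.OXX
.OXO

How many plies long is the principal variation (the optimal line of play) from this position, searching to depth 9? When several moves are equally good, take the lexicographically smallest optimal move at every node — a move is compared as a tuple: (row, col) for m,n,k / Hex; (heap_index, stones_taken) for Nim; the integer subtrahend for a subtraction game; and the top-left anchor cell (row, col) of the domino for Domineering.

p1 X@[.OXX/.OXO]: (0,0)[XOXX/.OXO]+0* (1,0)[.OXX/XOXO]+0
p2 O@[XOXX/.OXO]: (1,0)[XOXX/OOXO]+0*
p3 X@[XOXX/OOXO] terminal +0; root [.OXX/.OXO] d9

PV length from [.OXX/.OXO]: 2 plies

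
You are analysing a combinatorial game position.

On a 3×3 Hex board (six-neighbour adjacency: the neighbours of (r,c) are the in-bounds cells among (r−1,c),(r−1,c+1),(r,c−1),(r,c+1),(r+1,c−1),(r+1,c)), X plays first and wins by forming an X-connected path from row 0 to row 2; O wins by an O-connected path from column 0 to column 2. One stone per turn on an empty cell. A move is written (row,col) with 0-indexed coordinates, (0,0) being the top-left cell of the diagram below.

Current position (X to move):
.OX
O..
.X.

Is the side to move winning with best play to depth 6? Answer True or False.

X winning at [.OX/O../.X.]: True

[.OX/O../.X.] X move#1: (0,0):+1/XOX/O../.X.*, (1,1):+1/.OX/OX./.X., (1,2):+1/.OX/O.X/.X., (2,0):+1/.OX/O../XX., (2,2):+1/.OX/O../.XX
[XOX/O../.X.] O move#2: (1,1):-1/XOX/OO./.X.*, (1,2):-1/XOX/O.O/.X., (2,0):-1/XOX/O../OX., (2,2):-1/XOX/O../.XO
[XOX/OO./.X.] X move#3: (1,2):+1/XOX/OOX/.X.*, (2,0):-1/XOX/OO./XX., (2,2):-1/XOX/OO./.XX
[XOX/OOX/.X.] end (terminal -1, O#4); searched .OX/O../.X. to 6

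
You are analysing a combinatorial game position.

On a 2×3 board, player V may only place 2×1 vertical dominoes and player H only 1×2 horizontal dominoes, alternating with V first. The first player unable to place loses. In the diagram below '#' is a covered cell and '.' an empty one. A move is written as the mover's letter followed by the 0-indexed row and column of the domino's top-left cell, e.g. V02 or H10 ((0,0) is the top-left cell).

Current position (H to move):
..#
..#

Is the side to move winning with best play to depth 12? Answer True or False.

ply 1, H at ..#/..# | H00=+1→###/..#*; H10=+1→..#/###
ply 2: ###/..# is terminal -1 (V); from ..#/..# depth 12

H winning at [..#/..#]: True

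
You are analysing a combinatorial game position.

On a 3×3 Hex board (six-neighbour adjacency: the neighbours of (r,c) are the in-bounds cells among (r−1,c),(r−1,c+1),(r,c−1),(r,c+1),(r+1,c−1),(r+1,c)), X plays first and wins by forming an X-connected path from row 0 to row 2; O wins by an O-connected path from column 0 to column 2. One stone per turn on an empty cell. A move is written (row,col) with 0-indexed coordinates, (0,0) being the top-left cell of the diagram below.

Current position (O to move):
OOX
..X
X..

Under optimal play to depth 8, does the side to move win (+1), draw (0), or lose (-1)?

ply 1, O at OOX/..X/X.. | (1,0)=-1→OOX/O.X/X..*; (1,1)=-1→OOX/.OX/X..; (2,1)=-1→OOX/..X/XO.; (2,2)=-1→OOX/..X/X.O
ply 2, X at OOX/O.X/X.. | (1,1)=+1→OOX/OXX/X..*; (2,1)=+1→OOX/O.X/XX.; (2,2)=+1→OOX/O.X/X.X
ply 3: OOX/OXX/X.. is terminal -1 (O); from OOX/..X/X.. depth 8

value(OOX/..X/X.., O) = -1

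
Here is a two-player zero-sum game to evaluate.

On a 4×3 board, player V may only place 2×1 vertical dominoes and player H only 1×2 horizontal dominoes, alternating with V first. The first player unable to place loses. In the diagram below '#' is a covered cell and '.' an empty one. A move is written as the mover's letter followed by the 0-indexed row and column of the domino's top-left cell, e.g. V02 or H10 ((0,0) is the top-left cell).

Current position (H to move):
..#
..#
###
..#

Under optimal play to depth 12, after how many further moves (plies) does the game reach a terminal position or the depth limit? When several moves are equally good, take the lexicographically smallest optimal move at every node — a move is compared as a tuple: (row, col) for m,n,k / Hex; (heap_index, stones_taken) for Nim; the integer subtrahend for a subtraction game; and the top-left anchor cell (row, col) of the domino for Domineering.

ply 1, H at ..#/..#/###/..# | H00=+1→###/..#/###/..#*; H10=+1→..#/###/###/..#; H30=-1→..#/..#/###/###
ply 2: ###/..#/###/..# is terminal -1 (V); from ..#/..#/###/..# depth 12

PV length from [..#/..#/###/..#]: 1 ply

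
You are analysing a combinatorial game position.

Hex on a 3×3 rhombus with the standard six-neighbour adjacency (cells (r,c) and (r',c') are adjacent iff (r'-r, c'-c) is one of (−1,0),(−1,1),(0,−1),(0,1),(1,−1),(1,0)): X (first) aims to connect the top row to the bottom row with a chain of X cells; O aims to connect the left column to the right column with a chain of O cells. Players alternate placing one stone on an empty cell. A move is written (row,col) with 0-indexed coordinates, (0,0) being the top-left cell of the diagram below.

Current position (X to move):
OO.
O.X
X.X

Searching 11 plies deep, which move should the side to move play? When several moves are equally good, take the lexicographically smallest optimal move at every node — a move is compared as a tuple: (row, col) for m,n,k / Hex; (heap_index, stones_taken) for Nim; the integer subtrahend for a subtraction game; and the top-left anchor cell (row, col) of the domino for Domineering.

[OO./O.X/X.X] X move#1: (0,2):+1/OOX/O.X/X.X*, (1,1):-1/OO./OXX/X.X, (2,1):-1/OO./O.X/XXX
[OOX/O.X/X.X] end (terminal -1, O#2); searched OO./O.X/X.X to 11

X's best at [OO./O.X/X.X]: (0,2)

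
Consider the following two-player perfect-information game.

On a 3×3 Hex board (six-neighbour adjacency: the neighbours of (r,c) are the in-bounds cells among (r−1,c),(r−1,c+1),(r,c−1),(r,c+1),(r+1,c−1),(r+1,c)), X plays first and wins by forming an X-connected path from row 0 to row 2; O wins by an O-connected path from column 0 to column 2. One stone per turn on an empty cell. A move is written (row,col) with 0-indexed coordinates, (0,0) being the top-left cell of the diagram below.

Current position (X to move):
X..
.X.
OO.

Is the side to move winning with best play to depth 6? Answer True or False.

X winning at [X../.X./OO.]: False

p1 X@[X../.X./OO.]: (0,1)[XX./.X./OO.]-1* (0,2)[X.X/.X./OO.]-1 (1,0)[X../XX./OO.]-1 (1,2)[X../.XX/OO.]-1 (2,2)[X../.X./OOX]-1
p2 O@[XX./.X./OO.]: (0,2)[XXO/.X./OO.]+1* (1,0)[XX./OX./OO.]+1 (1,2)[XX./.XO/OO.]+1 (2,2)[XX./.X./OOO]+1
p3 X@[XXO/.X./OO.]: (1,0)[XXO/XX./OO.]-1* (1,2)[XXO/.XX/OO.]-1 (2,2)[XXO/.X./OOX]-1
p4 O@[XXO/XX./OO.]: (1,2)[XXO/XXO/OO.]+1* (2,2)[XXO/XX./OOO]+1
p5 X@[XXO/XXO/OO.] terminal -1; root [X../.X./OO.] d6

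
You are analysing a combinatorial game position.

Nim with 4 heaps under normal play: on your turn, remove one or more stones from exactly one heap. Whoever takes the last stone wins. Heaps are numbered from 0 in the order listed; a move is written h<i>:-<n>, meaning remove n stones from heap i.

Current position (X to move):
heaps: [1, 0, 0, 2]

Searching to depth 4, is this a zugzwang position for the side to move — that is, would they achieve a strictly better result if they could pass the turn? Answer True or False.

[(1,0,0,2)] X move#1: h0:-1:-1/(0,0,0,2), h3:-1:+1/(1,0,0,1)*, h3:-2:-1/(1,0,0,0)
[(1,0,0,1)] O move#2: h0:-1:-1/(0,0,0,1)*, h3:-1:-1/(1,0,0,0)
[(0,0,0,1)] X move#3: h3:-1:+1/(0,0,0,0)*
[(0,0,0,0)] end (terminal -1, O#4); searched (1,0,0,2) to 4
suppose X passes — search the same position with O to move:
pass> [(1,0,0,2)] O move#1: h0:-1:-1/(0,0,0,2), h3:-1:+1/(1,0,0,1)*, h3:-2:-1/(1,0,0,0)
pass> [(1,0,0,1)] X move#2: h0:-1:-1/(0,0,0,1)*, h3:-1:-1/(1,0,0,0)
pass> [(0,0,0,1)] O move#3: h3:-1:+1/(0,0,0,0)*
pass> [(0,0,0,0)] end (terminal -1, X#4); searched (1,0,0,2) to 4
for X: play +1, pass -1

zugzwang((1,0,0,2), X) = False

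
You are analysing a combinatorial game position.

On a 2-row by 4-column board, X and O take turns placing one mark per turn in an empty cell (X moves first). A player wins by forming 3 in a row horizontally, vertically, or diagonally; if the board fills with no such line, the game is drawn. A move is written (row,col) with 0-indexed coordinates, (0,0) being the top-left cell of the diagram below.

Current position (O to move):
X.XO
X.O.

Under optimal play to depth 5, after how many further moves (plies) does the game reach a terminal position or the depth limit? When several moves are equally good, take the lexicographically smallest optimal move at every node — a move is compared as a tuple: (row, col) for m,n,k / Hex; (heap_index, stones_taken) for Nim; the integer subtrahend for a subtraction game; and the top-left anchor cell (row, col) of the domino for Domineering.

[X.XO/X.O.] O move#1: (0,1):+0/XOXO/X.O.*, (1,1):-1/X.XO/XOO., (1,3):-1/X.XO/X.OO
[XOXO/X.O.] X move#2: (1,1):+0/XOXO/XXO.*, (1,3):+0/XOXO/X.OX
[XOXO/XXO.] O move#3: (1,3):+0/XOXO/XXOO*
[XOXO/XXOO] end (terminal +0, X#4); searched X.XO/X.O. to 5

PV length from [X.XO/X.O.]: 3 plies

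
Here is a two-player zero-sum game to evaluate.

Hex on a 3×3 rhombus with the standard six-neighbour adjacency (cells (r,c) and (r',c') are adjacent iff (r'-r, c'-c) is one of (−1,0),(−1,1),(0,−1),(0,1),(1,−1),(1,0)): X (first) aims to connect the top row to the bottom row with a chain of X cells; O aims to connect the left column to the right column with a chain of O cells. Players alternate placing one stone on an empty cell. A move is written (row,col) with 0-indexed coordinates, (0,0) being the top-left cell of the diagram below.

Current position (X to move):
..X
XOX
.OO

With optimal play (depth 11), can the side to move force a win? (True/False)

[..X/XOX/.OO] X move#1: (0,0):-1/X.X/XOX/.OO, (0,1):-1/.XX/XOX/.OO, (2,0):+1/..X/XOX/XOO*
[..X/XOX/XOO] O move#2: (0,0):-1/O.X/XOX/XOO*, (0,1):-1/.OX/XOX/XOO
[O.X/XOX/XOO] X move#3: (0,1):+1/OXX/XOX/XOO*
[OXX/XOX/XOO] end (terminal -1, O#4); searched ..X/XOX/.OO to 11

X winning at [..X/XOX/.OO]: True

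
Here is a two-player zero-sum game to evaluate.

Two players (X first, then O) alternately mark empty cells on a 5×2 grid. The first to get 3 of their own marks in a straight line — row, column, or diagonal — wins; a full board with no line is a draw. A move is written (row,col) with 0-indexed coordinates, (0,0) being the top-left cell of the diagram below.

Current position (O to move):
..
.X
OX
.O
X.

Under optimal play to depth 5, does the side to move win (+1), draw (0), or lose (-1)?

[../.X/OX/.O/X.] O move#1: (0,0):-1/O./.X/OX/.O/X., (0,1):+0/.O/.X/OX/.O/X.*, (1,0):-1/../OX/OX/.O/X., (3,0):-1/../.X/OX/OO/X., (4,1):-1/../.X/OX/.O/XO
[.O/.X/OX/.O/X.] X move#2: (0,0):+0/XO/.X/OX/.O/X.*, (1,0):+0/.O/XX/OX/.O/X., (3,0):+0/.O/.X/OX/XO/X., (4,1):-1/.O/.X/OX/.O/XX
[XO/.X/OX/.O/X.] O move#3: (1,0):+0/XO/OX/OX/.O/X.*, (3,0):+0/XO/.X/OX/OO/X., (4,1):+0/XO/.X/OX/.O/XO
[XO/OX/OX/.O/X.] X move#4: (3,0):+0/XO/OX/OX/XO/X.*, (4,1):-1/XO/OX/OX/.O/XX
[XO/OX/OX/XO/X.] O move#5: (4,1):+0/XO/OX/OX/XO/XO*
[XO/OX/OX/XO/XO] end (terminal +0, X#6); searched ../.X/OX/.O/X. to 5

value(../.X/OX/.O/X., O) = 0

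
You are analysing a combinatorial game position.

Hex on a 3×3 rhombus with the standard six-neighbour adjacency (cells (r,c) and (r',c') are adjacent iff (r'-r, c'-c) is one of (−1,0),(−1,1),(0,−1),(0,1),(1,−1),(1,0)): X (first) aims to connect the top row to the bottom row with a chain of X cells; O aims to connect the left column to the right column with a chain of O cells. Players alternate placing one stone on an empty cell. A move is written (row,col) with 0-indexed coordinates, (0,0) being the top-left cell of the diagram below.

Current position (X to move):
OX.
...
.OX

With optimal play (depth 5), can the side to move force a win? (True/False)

p1 X@[OX./.../.OX]: (0,2)[OXX/.../.OX]+1* (1,0)[OX./X../.OX]+1 (1,1)[OX./.X./.OX]+1 (1,2)[OX./..X/.OX]+1 (2,0)[OX./.../XOX]+1
p2 O@[OXX/.../.OX]: (1,0)[OXX/O../.OX]-1* (1,1)[OXX/.O./.OX]-1 (1,2)[OXX/..O/.OX]-1 (2,0)[OXX/.../OOX]-1
p3 X@[OXX/O../.OX]: (1,1)[OXX/OX./.OX]+1* (1,2)[OXX/O.X/.OX]+1 (2,0)[OXX/O../XOX]+1
p4 O@[OXX/OX./.OX]: (1,2)[OXX/OXO/.OX]-1* (2,0)[OXX/OX./OOX]-1
p5 X@[OXX/OXO/.OX]: (2,0)[OXX/OXO/XOX]+1*
p6 O@[OXX/OXO/XOX] terminal -1; root [OX./.../.OX] d5

X winning at [OX./.../.OX]: True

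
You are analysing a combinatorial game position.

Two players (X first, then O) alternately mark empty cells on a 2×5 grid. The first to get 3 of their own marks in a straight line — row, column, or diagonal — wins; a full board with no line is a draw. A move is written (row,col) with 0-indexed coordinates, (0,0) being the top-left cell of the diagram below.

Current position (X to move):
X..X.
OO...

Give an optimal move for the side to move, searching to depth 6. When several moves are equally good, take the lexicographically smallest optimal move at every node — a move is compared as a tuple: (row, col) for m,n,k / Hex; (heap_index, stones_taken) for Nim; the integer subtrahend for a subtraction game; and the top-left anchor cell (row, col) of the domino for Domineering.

X's best at [X..X./OO...]: (1,2)

[X..X./OO...] X move#1: (0,1):-1/XX.X./OO..., (0,2):-1/X.XX./OO..., (0,4):-1/X..XX/OO..., (1,2):+0/X..X./OOX..*, (1,3):-1/X..X./OO.X., (1,4):-1/X..X./OO..X
[X..X./OOX..] O move#2: (0,1):+0/XO.X./OOX..*, (0,2):+0/X.OX./OOX.., (0,4):+0/X..XO/OOX.., (1,3):-1/X..X./OOXO., (1,4):-1/X..X./OOX.O
[XO.X./OOX..] X move#3: (0,2):+0/XOXX./OOX..*, (0,4):+0/XO.XX/OOX.., (1,3):+0/XO.X./OOXX., (1,4):+0/XO.X./OOX.X
[XOXX./OOX..] O move#4: (0,4):+0/XOXXO/OOX..*, (1,3):-1/XOXX./OOXO., (1,4):-1/XOXX./OOX.O
[XOXXO/OOX..] X move#5: (1,3):+0/XOXXO/OOXX.*, (1,4):+0/XOXXO/OOX.X
[XOXXO/OOXX.] O move#6: (1,4):+0/XOXXO/OOXXO*
[XOXXO/OOXXO] end (terminal +0, X#7); searched X..X./OO... to 6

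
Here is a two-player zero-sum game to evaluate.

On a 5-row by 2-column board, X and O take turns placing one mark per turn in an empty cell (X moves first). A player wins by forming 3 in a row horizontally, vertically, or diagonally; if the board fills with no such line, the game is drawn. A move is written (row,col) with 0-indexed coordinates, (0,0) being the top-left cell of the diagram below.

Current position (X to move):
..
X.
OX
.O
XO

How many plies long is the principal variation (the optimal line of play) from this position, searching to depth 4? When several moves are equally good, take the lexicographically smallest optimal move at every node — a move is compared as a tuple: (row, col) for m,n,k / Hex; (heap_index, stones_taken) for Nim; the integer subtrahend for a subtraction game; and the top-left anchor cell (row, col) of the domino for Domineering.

ply 1, X at ../X./OX/.O/XO | (0,0)=+0→X./X./OX/.O/XO*; (0,1)=+0→.X/X./OX/.O/XO; (1,1)=+0→../XX/OX/.O/XO; (3,0)=+0→../X./OX/XO/XO
ply 2, O at X./X./OX/.O/XO | (0,1)=+0→XO/X./OX/.O/XO*; (1,1)=+0→X./XO/OX/.O/XO; (3,0)=+0→X./X./OX/OO/XO
ply 3, X at XO/X./OX/.O/XO | (1,1)=+0→XO/XX/OX/.O/XO*; (3,0)=+0→XO/X./OX/XO/XO
ply 4, O at XO/XX/OX/.O/XO | (3,0)=+0→XO/XX/OX/OO/XO*
ply 5: XO/XX/OX/OO/XO is terminal +0 (X); from ../X./OX/.O/XO depth 4

PV length from [../X./OX/.O/XO]: 4 plies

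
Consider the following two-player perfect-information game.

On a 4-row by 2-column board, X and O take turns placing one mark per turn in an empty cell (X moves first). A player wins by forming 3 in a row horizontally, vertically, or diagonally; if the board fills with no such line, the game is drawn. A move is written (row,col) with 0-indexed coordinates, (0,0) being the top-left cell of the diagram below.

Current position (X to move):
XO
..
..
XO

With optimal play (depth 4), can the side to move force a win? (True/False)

X winning at [XO/../../XO]: False

ply 1, X at XO/../../XO | (1,0)=+0→XO/X./../XO*; (1,1)=+0→XO/.X/../XO; (2,0)=+0→XO/../X./XO; (2,1)=+0→XO/../.X/XO
ply 2, O at XO/X./../XO | (1,1)=-1→XO/XO/../XO; (2,0)=+0→XO/X./O./XO*; (2,1)=-1→XO/X./.O/XO
ply 3, X at XO/X./O./XO | (1,1)=+0→XO/XX/O./XO*; (2,1)=+0→XO/X./OX/XO
ply 4, O at XO/XX/O./XO | (2,1)=+0→XO/XX/OO/XO*
ply 5: XO/XX/OO/XO is terminal +0 (X); from XO/../../XO depth 4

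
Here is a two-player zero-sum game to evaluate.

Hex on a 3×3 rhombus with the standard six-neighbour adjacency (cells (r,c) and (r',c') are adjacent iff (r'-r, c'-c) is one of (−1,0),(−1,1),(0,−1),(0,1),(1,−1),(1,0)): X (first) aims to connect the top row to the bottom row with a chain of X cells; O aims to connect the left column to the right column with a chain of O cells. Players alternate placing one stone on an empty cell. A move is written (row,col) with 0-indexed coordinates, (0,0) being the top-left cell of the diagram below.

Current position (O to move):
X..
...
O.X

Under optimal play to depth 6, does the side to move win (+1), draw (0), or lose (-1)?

[X../.../O.X] O move#1: (0,1):-1/XO./.../O.X, (0,2):-1/X.O/.../O.X, (1,0):-1/X../O../O.X, (1,1):+1/X../.O./O.X*, (1,2):+1/X../..O/O.X, (2,1):-1/X../.../OOX
[X../.O./O.X] X move#2: (0,1):-1/XX./.O./O.X*, (0,2):-1/X.X/.O./O.X, (1,0):-1/X../XO./O.X, (1,2):-1/X../.OX/O.X, (2,1):-1/X../.O./OXX
[XX./.O./O.X] O move#3: (0,2):+1/XXO/.O./O.X*, (1,0):+1/XX./OO./O.X, (1,2):+1/XX./.OO/O.X, (2,1):+1/XX./.O./OOX
[XXO/.O./O.X] end (terminal -1, X#4); searched X../.../O.X to 6

value(X../.../O.X, O) = +1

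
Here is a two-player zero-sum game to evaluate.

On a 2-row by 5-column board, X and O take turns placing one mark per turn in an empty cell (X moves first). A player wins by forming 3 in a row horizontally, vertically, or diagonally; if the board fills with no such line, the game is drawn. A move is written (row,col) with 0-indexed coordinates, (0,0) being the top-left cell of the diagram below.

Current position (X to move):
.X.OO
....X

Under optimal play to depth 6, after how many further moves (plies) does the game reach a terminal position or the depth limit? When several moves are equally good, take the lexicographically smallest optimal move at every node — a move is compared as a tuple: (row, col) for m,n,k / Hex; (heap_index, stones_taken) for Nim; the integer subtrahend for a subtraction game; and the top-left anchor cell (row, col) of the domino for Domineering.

PV length from [.X.OO/....X]: 6 plies

ply 1, X at .X.OO/....X | (0,0)=-1→XX.OO/....X; (0,2)=+0→.XXOO/....X*; (1,0)=-1→.X.OO/X...X; (1,1)=-1→.X.OO/.X..X; (1,2)=-1→.X.OO/..X.X; (1,3)=-1→.X.OO/...XX
ply 2, O at .XXOO/....X | (0,0)=+0→OXXOO/....X*; (1,0)=-1→.XXOO/O...X; (1,1)=-1→.XXOO/.O..X; (1,2)=-1→.XXOO/..O.X; (1,3)=-1→.XXOO/...OX
ply 3, X at OXXOO/....X | (1,0)=+0→OXXOO/X...X*; (1,1)=+0→OXXOO/.X..X; (1,2)=+0→OXXOO/..X.X; (1,3)=+0→OXXOO/...XX
ply 4, O at OXXOO/X...X | (1,1)=+0→OXXOO/XO..X*; (1,2)=+0→OXXOO/X.O.X; (1,3)=+0→OXXOO/X..OX
ply 5, X at OXXOO/XO..X | (1,2)=+0→OXXOO/XOX.X*; (1,3)=+0→OXXOO/XO.XX
ply 6, O at OXXOO/XOX.X | (1,3)=+0→OXXOO/XOXOX*
ply 7: OXXOO/XOXOX is terminal +0 (X); from .X.OO/....X depth 6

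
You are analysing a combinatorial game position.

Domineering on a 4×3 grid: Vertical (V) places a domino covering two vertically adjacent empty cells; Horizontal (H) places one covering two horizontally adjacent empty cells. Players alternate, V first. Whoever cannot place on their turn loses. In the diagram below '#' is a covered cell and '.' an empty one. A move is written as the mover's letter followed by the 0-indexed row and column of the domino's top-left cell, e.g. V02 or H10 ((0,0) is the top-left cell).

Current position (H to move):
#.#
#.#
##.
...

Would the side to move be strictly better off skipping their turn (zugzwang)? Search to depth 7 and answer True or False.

p1 H@[#.#/#.#/##./...]: H30[#.#/#.#/##./##.]-1* H31[#.#/#.#/##./.##]-1
p2 V@[#.#/#.#/##./##.]: V01[###/###/##./##.]+1* V22[#.#/#.#/###/###]+1
p3 H@[###/###/##./##.] terminal -1; root [#.#/#.#/##./...] d7
suppose H passes — search the same position with V to move:
pass> p1 V@[#.#/#.#/##./...]: V01[###/###/##./...]-1 V22[#.#/#.#/###/..#]+1*
pass> p2 H@[#.#/#.#/###/..#]: H30[#.#/#.#/###/###]-1*
pass> p3 V@[#.#/#.#/###/###]: V01[###/###/###/###]+1*
pass> p4 H@[###/###/###/###] terminal -1; root [#.#/#.#/##./...] d7
for H: play -1, pass -1

zugzwang(#.#/#.#/##./..., H) = False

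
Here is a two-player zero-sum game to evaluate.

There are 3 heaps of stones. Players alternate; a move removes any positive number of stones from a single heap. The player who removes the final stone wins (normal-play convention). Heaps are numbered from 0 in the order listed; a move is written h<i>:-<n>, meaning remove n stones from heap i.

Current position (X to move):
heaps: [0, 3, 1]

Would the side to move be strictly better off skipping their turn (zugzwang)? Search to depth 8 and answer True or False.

zugzwang((0,3,1), X) = False

ply 1, X at (0,3,1) | h1:-1=-1→(0,2,1); h1:-2=+1→(0,1,1)*; h1:-3=-1→(0,0,1); h2:-1=-1→(0,3,0)
ply 2, O at (0,1,1) | h1:-1=-1→(0,0,1)*; h2:-1=-1→(0,1,0)
ply 3, X at (0,0,1) | h2:-1=+1→(0,0,0)*
ply 4: (0,0,0) is terminal -1 (O); from (0,3,1) depth 8
suppose X passes — search the same position with O to move:
pass> ply 1, O at (0,3,1) | h1:-1=-1→(0,2,1); h1:-2=+1→(0,1,1)*; h1:-3=-1→(0,0,1); h2:-1=-1→(0,3,0)
pass> ply 2, X at (0,1,1) | h1:-1=-1→(0,0,1)*; h2:-1=-1→(0,1,0)
pass> ply 3, O at (0,0,1) | h2:-1=+1→(0,0,0)*
pass> ply 4: (0,0,0) is terminal -1 (X); from (0,3,1) depth 8
for X: play +1, pass -1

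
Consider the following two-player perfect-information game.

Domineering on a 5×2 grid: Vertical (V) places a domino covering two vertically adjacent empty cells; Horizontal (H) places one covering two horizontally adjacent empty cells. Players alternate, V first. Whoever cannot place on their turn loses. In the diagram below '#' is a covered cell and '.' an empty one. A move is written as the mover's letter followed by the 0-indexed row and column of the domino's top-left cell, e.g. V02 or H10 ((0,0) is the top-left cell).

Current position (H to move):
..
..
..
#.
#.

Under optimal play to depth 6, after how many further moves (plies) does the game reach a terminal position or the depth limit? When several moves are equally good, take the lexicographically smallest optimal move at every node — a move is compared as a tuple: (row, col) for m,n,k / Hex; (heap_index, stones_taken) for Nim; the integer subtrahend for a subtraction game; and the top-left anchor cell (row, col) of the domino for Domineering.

PV length from [../../../#./#.]: 3 plies

ply 1, H at ../../../#./#. | H00=-1→##/../../#./#.; H10=+1→../##/../#./#.*; H20=-1→../../##/#./#.
ply 2, V at ../##/../#./#. | V21=-1→../##/.#/##/#.*; V31=-1→../##/../##/##
ply 3, H at ../##/.#/##/#. | H00=+1→##/##/.#/##/#.*
ply 4: ##/##/.#/##/#. is terminal -1 (V); from ../../../#./#. depth 6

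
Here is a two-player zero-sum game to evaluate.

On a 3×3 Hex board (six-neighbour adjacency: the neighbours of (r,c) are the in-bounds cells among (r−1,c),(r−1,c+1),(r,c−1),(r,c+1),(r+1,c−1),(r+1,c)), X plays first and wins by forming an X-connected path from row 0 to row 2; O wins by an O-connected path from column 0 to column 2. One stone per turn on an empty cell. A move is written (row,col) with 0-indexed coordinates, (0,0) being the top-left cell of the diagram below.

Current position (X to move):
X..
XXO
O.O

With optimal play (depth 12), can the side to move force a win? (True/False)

p1 X@[X../XXO/O.O]: (0,1)[XX./XXO/O.O]-1 (0,2)[X.X/XXO/O.O]-1 (2,1)[X../XXO/OXO]+1*
p2 O@[X../XXO/OXO] terminal -1; root [X../XXO/O.O] d12

X winning at [X../XXO/O.O]: True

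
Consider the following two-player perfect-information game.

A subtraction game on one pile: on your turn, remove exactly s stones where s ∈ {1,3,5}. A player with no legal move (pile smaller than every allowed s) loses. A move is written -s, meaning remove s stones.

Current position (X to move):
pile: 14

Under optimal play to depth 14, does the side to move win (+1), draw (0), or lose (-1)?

ply 1, X at 14 | -1=-1→13*; -3=-1→11; -5=-1→9
ply 2, O at 13 | -1=+1→12*; -3=+1→10; -5=+1→8
ply 3, X at 12 | -1=-1→11*; -3=-1→9; -5=-1→7
ply 4, O at 11 | -1=+1→10*; -3=+1→8; -5=+1→6
ply 5, X at 10 | -1=-1→9*; -3=-1→7; -5=-1→5
ply 6, O at 9 | -1=+1→8*; -3=+1→6; -5=+1→4
ply 7, X at 8 | -1=-1→7*; -3=-1→5; -5=-1→3
ply 8, O at 7 | -1=+1→6*; -3=+1→4; -5=+1→2
ply 9, X at 6 | -1=-1→5*; -3=-1→3; -5=-1→1
ply 10, O at 5 | -1=+1→4*; -3=+1→2; -5=+1→0
ply 11, X at 4 | -1=-1→3*; -3=-1→1
ply 12, O at 3 | -1=+1→2*; -3=+1→0
ply 13, X at 2 | -1=-1→1*
ply 14, O at 1 | -1=+1→0*
ply 15: 0 is terminal -1 (X); from 14 depth 14

value(14, X) = -1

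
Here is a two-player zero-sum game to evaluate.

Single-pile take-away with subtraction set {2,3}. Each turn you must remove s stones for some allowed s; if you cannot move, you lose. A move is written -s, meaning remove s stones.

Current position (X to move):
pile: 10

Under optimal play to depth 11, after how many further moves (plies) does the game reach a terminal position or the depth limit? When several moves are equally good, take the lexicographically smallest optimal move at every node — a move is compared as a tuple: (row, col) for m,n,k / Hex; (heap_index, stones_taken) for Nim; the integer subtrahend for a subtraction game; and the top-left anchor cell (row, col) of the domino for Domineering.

p1 X@[10]: -2[8]-1* -3[7]-1
p2 O@[8]: -2[6]+1* -3[5]+1
p3 X@[6]: -2[4]-1* -3[3]-1
p4 O@[4]: -2[2]-1 -3[1]+1*
p5 X@[1] terminal -1; root [10] d11

PV length from [10]: 4 plies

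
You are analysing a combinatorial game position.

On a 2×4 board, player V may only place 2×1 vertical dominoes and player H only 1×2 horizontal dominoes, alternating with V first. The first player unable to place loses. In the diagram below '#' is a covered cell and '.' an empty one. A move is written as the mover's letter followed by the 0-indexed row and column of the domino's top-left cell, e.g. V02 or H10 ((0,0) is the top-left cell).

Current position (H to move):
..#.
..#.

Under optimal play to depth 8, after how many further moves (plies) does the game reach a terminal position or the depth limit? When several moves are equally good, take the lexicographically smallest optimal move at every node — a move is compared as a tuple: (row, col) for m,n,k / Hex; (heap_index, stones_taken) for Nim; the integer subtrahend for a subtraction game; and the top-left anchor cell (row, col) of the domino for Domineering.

PV length from [..#./..#.]: 3 plies

p1 H@[..#./..#.]: H00[###./..#.]+1* H10[..#./###.]+1
p2 V@[###./..#.]: V03[####/..##]-1*
p3 H@[####/..##]: H10[####/####]+1*
p4 V@[####/####] terminal -1; root [..#./..#.] d8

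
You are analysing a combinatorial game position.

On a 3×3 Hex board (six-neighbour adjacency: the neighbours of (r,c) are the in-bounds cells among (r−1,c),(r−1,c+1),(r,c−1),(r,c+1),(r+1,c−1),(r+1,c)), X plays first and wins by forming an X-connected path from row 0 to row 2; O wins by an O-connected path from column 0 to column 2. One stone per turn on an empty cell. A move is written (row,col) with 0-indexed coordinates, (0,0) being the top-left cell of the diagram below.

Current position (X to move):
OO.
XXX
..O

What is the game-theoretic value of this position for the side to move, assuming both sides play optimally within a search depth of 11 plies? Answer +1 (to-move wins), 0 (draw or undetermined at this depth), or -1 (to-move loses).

value(OO./XXX/..O, X) = +1

p1 X@[OO./XXX/..O]: (0,2)[OOX/XXX/..O]+1* (2,0)[OO./XXX/X.O]-1 (2,1)[OO./XXX/.XO]-1
p2 O@[OOX/XXX/..O]: (2,0)[OOX/XXX/O.O]-1* (2,1)[OOX/XXX/.OO]-1
p3 X@[OOX/XXX/O.O]: (2,1)[OOX/XXX/OXO]+1*
p4 O@[OOX/XXX/OXO] terminal -1; root [OO./XXX/..O] d11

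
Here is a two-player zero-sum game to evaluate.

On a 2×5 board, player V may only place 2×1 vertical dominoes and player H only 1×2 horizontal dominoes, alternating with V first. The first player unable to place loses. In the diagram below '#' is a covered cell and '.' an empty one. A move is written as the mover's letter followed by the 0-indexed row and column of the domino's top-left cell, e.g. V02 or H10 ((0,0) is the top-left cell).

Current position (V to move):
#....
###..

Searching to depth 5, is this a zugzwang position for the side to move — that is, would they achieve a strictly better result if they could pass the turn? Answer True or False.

ply 1, V at #..../###.. | V03=+1→#..#./####.*; V04=-1→#...#/###.#
ply 2, H at #..#./####. | H01=-1→####./####.*
ply 3, V at ####./####. | V04=+1→#####/#####*
ply 4: #####/##### is terminal -1 (H); from #..../###.. depth 5
pass branch (H moves first from the same position):
  | ply 1, H at #..../###.. | H01=-1→###../###..; H02=-1→#.##./###..; H03=+1→#..##/###..*; H13=+1→#..../#####
  | ply 2: #..##/###.. is terminal -1 (V); from #..../###.. depth 5
V moving scores +1; V passing scores -1

zugzwang(#..../###.., V) = False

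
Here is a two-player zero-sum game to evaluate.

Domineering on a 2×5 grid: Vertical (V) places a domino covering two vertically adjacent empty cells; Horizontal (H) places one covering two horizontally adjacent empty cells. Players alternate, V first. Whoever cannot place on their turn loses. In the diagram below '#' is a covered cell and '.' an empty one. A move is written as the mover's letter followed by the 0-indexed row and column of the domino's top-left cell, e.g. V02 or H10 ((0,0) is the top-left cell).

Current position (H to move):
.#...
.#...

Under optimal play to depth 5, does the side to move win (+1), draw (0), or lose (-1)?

value(.#.../.#..., H) = -1

ply 1, H at .#.../.#... | H02=-1→.###./.#...*; H03=-1→.#.##/.#...; H12=-1→.#.../.###.; H13=-1→.#.../.#.##
ply 2, V at .###./.#... | V00=-1→####./##...; V04=+1→.####/.#..#*
ply 3, H at .####/.#..# | H12=-1→.####/.####*
ply 4, V at .####/.#### | V00=+1→#####/#####*
ply 5: #####/##### is terminal -1 (H); from .#.../.#... depth 5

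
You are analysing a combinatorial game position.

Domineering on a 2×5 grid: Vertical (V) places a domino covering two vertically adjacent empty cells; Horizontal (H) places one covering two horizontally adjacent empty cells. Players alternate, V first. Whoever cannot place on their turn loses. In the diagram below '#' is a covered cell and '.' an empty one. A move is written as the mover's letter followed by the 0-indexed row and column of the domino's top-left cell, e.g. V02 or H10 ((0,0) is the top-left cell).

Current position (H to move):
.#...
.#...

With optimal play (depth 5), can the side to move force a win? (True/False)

H winning at [.#.../.#...]: False

[.#.../.#...] H move#1: H02:-1/.###./.#...*, H03:-1/.#.##/.#..., H12:-1/.#.../.###., H13:-1/.#.../.#.##
[.###./.#...] V move#2: V00:-1/####./##..., V04:+1/.####/.#..#*
[.####/.#..#] H move#3: H12:-1/.####/.####*
[.####/.####] V move#4: V00:+1/#####/#####*
[#####/#####] end (terminal -1, H#5); searched .#.../.#... to 5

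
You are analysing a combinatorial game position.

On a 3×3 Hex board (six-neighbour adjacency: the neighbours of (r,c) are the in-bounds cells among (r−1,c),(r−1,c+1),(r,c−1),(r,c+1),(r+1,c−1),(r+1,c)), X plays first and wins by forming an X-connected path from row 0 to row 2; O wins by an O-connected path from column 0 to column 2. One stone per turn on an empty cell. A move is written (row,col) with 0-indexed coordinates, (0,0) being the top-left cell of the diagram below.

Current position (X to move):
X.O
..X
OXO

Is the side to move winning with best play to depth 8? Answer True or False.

ply 1, X at X.O/..X/OXO | (0,1)=-1→XXO/..X/OXO; (1,0)=-1→X.O/X.X/OXO; (1,1)=+1→X.O/.XX/OXO*
ply 2, O at X.O/.XX/OXO | (0,1)=-1→XOO/.XX/OXO*; (1,0)=-1→X.O/OXX/OXO
ply 3, X at XOO/.XX/OXO | (1,0)=+1→XOO/XXX/OXO*
ply 4: XOO/XXX/OXO is terminal -1 (O); from X.O/..X/OXO depth 8

X winning at [X.O/..X/OXO]: True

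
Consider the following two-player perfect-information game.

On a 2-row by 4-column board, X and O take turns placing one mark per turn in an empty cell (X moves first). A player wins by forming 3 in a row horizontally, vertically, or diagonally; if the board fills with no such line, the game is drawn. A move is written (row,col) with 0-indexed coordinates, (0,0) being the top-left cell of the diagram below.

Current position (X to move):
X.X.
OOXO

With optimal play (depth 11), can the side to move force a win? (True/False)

[X.X./OOXO] X move#1: (0,1):+1/XXX./OOXO*, (0,3):+0/X.XX/OOXO
[XXX./OOXO] end (terminal -1, O#2); searched X.X./OOXO to 11

X winning at [X.X./OOXO]: True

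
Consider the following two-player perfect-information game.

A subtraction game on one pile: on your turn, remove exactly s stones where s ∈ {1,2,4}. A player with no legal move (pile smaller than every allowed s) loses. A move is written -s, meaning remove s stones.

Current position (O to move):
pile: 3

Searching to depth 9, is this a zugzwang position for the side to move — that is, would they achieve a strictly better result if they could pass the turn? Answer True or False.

zugzwang(3, O) = True

ply 1, O at 3 | -1=-1→2*; -2=-1→1
ply 2, X at 2 | -1=-1→1; -2=+1→0*
ply 3: 0 is terminal -1 (O); from 3 depth 9
pass branch (X moves first from the same position):
  | ply 1, X at 3 | -1=-1→2*; -2=-1→1
  | ply 2, O at 2 | -1=-1→1; -2=+1→0*
  | ply 3: 0 is terminal -1 (X); from 3 depth 9
O moving scores -1; O passing scores +1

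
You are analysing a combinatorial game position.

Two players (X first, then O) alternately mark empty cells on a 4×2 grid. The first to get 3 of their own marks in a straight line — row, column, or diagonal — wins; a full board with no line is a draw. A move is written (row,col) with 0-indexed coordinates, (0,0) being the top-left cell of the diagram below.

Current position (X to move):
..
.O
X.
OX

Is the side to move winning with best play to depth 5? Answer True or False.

[../.O/X./OX] X move#1: (0,0):+0/X./.O/X./OX*, (0,1):+0/.X/.O/X./OX, (1,0):+0/../XO/X./OX, (2,1):+0/../.O/XX/OX
[X./.O/X./OX] O move#2: (0,1):-1/XO/.O/X./OX, (1,0):+0/X./OO/X./OX*, (2,1):-1/X./.O/XO/OX
[X./OO/X./OX] X move#3: (0,1):+0/XX/OO/X./OX*, (2,1):+0/X./OO/XX/OX
[XX/OO/X./OX] O move#4: (2,1):+0/XX/OO/XO/OX*
[XX/OO/XO/OX] end (terminal +0, X#5); searched ../.O/X./OX to 5

X winning at [../.O/X./OX]: False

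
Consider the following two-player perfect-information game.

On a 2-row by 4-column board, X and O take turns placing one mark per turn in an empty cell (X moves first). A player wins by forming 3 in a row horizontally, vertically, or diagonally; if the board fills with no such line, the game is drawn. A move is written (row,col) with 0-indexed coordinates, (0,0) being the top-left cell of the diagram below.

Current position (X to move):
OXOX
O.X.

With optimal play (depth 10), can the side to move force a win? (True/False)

ply 1, X at OXOX/O.X. | (1,1)=+0→OXOX/OXX.*; (1,3)=+0→OXOX/O.XX
ply 2, O at OXOX/OXX. | (1,3)=+0→OXOX/OXXO*
ply 3: OXOX/OXXO is terminal +0 (X); from OXOX/O.X. depth 10

X winning at [OXOX/O.X.]: False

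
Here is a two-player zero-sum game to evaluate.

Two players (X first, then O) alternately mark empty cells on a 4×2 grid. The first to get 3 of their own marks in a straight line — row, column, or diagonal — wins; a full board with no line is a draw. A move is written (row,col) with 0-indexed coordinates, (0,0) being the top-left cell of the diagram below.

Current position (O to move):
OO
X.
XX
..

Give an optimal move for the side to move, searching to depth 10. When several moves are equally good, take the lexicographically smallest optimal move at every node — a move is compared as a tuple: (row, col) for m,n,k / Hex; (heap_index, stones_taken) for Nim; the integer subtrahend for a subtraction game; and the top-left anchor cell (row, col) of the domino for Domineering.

O's best at [OO/X./XX/..]: (3,0)

[OO/X./XX/..] O move#1: (1,1):-1/OO/XO/XX/.., (3,0):+0/OO/X./XX/O.*, (3,1):-1/OO/X./XX/.O
[OO/X./XX/O.] X move#2: (1,1):+0/OO/XX/XX/O.*, (3,1):+0/OO/X./XX/OX
[OO/XX/XX/O.] O move#3: (3,1):+0/OO/XX/XX/OO*
[OO/XX/XX/OO] end (terminal +0, X#4); searched OO/X./XX/.. to 10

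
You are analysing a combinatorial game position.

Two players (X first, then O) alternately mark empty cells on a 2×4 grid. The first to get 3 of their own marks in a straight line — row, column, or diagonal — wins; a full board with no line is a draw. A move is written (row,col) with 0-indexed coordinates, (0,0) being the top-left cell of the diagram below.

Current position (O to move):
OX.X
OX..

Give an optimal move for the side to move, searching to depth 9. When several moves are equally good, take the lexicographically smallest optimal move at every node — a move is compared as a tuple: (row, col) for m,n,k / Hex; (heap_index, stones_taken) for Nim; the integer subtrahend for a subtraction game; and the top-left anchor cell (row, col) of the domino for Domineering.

O's best at [OX.X/OX..]: (0,2)

p1 O@[OX.X/OX..]: (0,2)[OXOX/OX..]+0* (1,2)[OX.X/OXO.]-1 (1,3)[OX.X/OX.O]-1
p2 X@[OXOX/OX..]: (1,2)[OXOX/OXX.]+0* (1,3)[OXOX/OX.X]+0
p3 O@[OXOX/OXX.]: (1,3)[OXOX/OXXO]+0*
p4 X@[OXOX/OXXO] terminal +0; root [OX.X/OX..] d9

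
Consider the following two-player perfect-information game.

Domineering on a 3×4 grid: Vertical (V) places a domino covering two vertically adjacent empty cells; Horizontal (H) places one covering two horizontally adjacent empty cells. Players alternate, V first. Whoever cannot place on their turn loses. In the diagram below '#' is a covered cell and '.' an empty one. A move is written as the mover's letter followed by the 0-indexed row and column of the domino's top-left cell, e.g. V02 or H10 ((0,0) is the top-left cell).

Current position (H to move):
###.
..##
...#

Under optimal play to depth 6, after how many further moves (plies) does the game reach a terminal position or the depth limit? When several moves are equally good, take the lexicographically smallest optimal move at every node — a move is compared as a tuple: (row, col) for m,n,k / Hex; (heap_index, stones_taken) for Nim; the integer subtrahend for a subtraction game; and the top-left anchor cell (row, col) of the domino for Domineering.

PV length from [###./..##/...#]: 1 ply

[###./..##/...#] H move#1: H10:+1/###./####/...#*, H20:+1/###./..##/##.#, H21:-1/###./..##/.###
[###./####/...#] end (terminal -1, V#2); searched ###./..##/...# to 6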